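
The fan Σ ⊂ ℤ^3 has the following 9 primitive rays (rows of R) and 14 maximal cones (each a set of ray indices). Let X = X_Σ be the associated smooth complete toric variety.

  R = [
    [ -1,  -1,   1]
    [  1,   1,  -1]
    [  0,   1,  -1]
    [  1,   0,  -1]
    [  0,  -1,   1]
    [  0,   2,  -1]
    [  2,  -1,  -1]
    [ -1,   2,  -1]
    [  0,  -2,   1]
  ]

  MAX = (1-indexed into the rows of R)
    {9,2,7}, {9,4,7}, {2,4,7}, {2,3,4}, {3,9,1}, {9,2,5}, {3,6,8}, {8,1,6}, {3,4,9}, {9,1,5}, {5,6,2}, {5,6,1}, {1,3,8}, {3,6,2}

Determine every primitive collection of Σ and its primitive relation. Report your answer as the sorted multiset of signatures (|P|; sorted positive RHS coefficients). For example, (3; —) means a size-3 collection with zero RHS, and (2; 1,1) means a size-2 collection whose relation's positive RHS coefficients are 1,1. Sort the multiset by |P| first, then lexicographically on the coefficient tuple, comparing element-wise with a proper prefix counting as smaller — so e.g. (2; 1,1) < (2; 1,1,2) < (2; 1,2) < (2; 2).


18 collections generate NE(X_Σ); each relation:

  P={1,2}:  v_{1} + v_{2} = 0  so sig = (2; —)
  P={3,5}:  v_{3} + v_{5} = 0  so sig = (2; —)
  P={6,9}:  v_{6} + v_{9} = 0  so sig = (2; —)
  P={1,4}:  v_{1} + v_{4} = v_{3} + v_{9}  so sig = (2; 1,1)
  P={1,7}:  v_{1} + v_{7} = v_{4} + v_{9}  so sig = (2; 1,1)
  P={2,8}:  v_{2} + v_{8} = v_{3} + v_{6}  so sig = (2; 1,1)
  P={4,5}:  v_{4} + v_{5} = v_{2} + v_{9}  so sig = (2; 1,1)
  P={4,6}:  v_{4} + v_{6} = v_{2} + v_{3}  so sig = (2; 1,1)
  P={5,8}:  v_{5} + v_{8} = v_{1} + v_{6}  so sig = (2; 1,1)
  P={6,7}:  v_{6} + v_{7} = v_{2} + v_{4}  so sig = (2; 1,1)
  P={7,8}:  v_{7} + v_{8} = v_{3} + v_{4}  so sig = (2; 1,1)
  P={8,9}:  v_{8} + v_{9} = v_{1} + v_{3}  so sig = (2; 1,1)
  P={3,7}:  v_{3} + v_{7} = 2·v_{4}  so sig = (2; 2)
  P={4,8}:  v_{4} + v_{8} = 2·v_{3}  so sig = (2; 2)
  P={5,7}:  v_{5} + v_{7} = 2·v_{2} + 2·v_{9}  so sig = (2; 2,2)
  P={1,3,6}:  v_{1} + v_{3} + v_{6} = v_{8}  so sig = (3; 1)
  P={2,3,9}:  v_{2} + v_{3} + v_{9} = v_{4}  so sig = (3; 1)
  P={2,4,9}:  v_{2} + v_{4} + v_{9} = v_{7}  so sig = (3; 1)

so the primitive-relation signature multiset is
    (2; —)
    (2; —)
    (2; —)
    (2; 1,1)
    (2; 1,1)
    (2; 1,1)
    (2; 1,1)
    (2; 1,1)
    (2; 1,1)
    (2; 1,1)
    (2; 1,1)
    (2; 1,1)
    (2; 2)
    (2; 2)
    (2; 2,2)
    (3; 1)
    (3; 1)
    (3; 1)


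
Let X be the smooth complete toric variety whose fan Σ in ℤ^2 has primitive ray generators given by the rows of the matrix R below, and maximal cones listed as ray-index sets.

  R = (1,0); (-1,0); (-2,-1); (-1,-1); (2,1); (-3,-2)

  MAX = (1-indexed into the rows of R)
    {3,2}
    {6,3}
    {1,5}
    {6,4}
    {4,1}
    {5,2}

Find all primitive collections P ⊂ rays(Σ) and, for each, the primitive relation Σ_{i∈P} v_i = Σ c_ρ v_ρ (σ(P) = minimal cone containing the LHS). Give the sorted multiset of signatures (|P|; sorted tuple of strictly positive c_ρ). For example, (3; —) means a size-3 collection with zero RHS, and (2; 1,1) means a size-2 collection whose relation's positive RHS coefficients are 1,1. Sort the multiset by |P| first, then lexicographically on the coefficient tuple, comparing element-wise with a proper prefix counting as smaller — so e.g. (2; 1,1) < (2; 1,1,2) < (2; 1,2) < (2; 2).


Σ has 9 primitive collections:

  {1,2}:  v_{1} + v_{2} = 0 ; sig = (2; —)
  {3,5}:  v_{3} + v_{5} = 0 ; sig = (2; —)
  {1,3}:  v_{1} + v_{3} = v_{4} ; sig = (2; 1)
  {2,4}:  v_{2} + v_{4} = v_{3} ; sig = (2; 1)
  {3,4}:  v_{3} + v_{4} = v_{6} ; sig = (2; 1)
  {4,5}:  v_{4} + v_{5} = v_{1} ; sig = (2; 1)
  {5,6}:  v_{5} + v_{6} = v_{4} ; sig = (2; 1)
  {1,6}:  v_{1} + v_{6} = 2·v_{4} ; sig = (2; 2)
  {2,6}:  v_{2} + v_{6} = 2·v_{3} ; sig = (2; 2)

so the primitive-relation signature multiset is
    |P|=2: 9 collections, coeffs (), (), (1), (1), (1), (1), (1), (2), (2)


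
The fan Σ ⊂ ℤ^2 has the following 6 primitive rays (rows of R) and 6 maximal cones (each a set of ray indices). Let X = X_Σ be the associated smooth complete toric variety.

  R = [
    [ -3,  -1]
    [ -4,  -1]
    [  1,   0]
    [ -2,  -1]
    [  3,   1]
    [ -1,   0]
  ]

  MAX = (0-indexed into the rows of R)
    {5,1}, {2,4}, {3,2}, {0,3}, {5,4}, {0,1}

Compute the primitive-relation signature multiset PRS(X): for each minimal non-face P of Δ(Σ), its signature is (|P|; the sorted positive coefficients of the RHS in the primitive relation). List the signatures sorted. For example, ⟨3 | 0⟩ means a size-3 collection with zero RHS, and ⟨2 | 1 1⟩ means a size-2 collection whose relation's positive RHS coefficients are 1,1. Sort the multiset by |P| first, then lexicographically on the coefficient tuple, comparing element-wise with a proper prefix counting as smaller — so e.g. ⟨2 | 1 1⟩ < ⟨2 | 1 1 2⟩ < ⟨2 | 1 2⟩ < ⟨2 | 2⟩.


9 collections generate NE(X_Σ); each relation:

  {0,4}:  v_{0} + v_{4} = 0  →  sig = ⟨2 | 0⟩
  {2,5}:  v_{2} + v_{5} = 0  →  sig = ⟨2 | 0⟩
  {0,2}:  v_{0} + v_{2} = v_{3}  →  sig = ⟨2 | 1⟩
  {0,5}:  v_{0} + v_{5} = v_{1}  →  sig = ⟨2 | 1⟩
  {1,2}:  v_{1} + v_{2} = v_{0}  →  sig = ⟨2 | 1⟩
  {1,4}:  v_{1} + v_{4} = v_{5}  →  sig = ⟨2 | 1⟩
  {3,4}:  v_{3} + v_{4} = v_{2}  →  sig = ⟨2 | 1⟩
  {3,5}:  v_{3} + v_{5} = v_{0}  →  sig = ⟨2 | 1⟩
  {1,3}:  v_{1} + v_{3} = 2·v_{0}  →  sig = ⟨2 | 2⟩

Signatures (|P|; sorted positive RHS coefficients), sorted:
{ ⟨2 | 0⟩ ×2,  ⟨2 | 1⟩ ×6,  ⟨2 | 2⟩ }


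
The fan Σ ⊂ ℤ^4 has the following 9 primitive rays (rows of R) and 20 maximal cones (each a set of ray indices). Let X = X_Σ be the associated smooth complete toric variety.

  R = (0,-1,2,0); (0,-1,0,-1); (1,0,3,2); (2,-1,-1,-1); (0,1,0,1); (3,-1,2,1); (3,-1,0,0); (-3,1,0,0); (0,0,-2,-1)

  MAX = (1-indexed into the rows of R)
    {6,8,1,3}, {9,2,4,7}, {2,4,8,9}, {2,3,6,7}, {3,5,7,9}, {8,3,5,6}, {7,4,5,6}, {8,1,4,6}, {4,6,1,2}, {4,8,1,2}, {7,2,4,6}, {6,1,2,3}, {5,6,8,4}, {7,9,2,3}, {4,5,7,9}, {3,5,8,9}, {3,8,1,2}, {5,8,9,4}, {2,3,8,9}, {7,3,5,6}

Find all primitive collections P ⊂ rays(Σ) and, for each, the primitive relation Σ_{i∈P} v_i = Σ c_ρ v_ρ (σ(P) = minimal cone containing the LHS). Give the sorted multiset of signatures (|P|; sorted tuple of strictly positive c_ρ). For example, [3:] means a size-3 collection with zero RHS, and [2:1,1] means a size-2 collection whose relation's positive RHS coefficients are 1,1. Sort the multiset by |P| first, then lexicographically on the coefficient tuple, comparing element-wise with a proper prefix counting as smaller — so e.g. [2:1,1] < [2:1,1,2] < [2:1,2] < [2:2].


8 collections generate NE(X_Σ); each relation:

  P = {2,5}:  v_{2} + v_{5} = 0  ⇒ sig = [2:]
  P = {7,8}:  v_{7} + v_{8} = 0  ⇒ sig = [2:]
  P = {1,9}:  v_{1} + v_{9} = v_{2}  ⇒ sig = [2:1]
  P = {3,4}:  v_{3} + v_{4} = v_{6}  ⇒ sig = [2:1]
  P = {6,9}:  v_{6} + v_{9} = v_{7}  ⇒ sig = [2:1]
  P = {1,5}:  v_{1} + v_{5} = v_{6} + v_{8}  ⇒ sig = [2:1,1]
  P = {1,7}:  v_{1} + v_{7} = v_{2} + v_{6}  ⇒ sig = [2:1,1]
  P = {2,6,8}:  v_{2} + v_{6} + v_{8} = v_{1}  ⇒ sig = [3:1]

Hence PRS(X_Σ) =
[[2:], [2:], [2:1], [2:1], [2:1], [2:1,1], [2:1,1], [3:1]]


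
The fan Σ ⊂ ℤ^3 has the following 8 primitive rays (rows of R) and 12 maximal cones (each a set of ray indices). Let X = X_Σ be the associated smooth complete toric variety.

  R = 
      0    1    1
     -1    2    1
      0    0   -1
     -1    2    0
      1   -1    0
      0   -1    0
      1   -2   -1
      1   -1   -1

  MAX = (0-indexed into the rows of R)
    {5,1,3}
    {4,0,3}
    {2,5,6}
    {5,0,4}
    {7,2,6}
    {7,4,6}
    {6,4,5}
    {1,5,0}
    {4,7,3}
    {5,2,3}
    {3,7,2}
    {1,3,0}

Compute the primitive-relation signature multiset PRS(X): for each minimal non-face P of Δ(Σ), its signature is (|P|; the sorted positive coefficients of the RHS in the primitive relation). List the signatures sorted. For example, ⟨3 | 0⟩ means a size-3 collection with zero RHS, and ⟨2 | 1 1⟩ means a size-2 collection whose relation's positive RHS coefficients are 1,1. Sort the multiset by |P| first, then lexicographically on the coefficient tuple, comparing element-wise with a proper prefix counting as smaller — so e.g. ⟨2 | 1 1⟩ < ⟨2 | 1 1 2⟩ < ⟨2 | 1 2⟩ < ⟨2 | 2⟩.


Δ(Σ) — 8 vertices, 12 min non-faces:

  P = {1,6}:  v_{1} + v_{6} = 0  →  sig = ⟨2 | 0⟩
  P = {0,6}:  v_{0} + v_{6} = v_{4}  →  sig = ⟨2 | 1⟩
  P = {1,2}:  v_{1} + v_{2} = v_{3}  →  sig = ⟨2 | 1⟩
  P = {1,4}:  v_{1} + v_{4} = v_{0}  →  sig = ⟨2 | 1⟩
  P = {2,4}:  v_{2} + v_{4} = v_{7}  →  sig = ⟨2 | 1⟩
  P = {3,6}:  v_{3} + v_{6} = v_{2}  →  sig = ⟨2 | 1⟩
  P = {5,7}:  v_{5} + v_{7} = v_{6}  →  sig = ⟨2 | 1⟩
  P = {0,2}:  v_{0} + v_{2} = v_{3} + v_{4}  →  sig = ⟨2 | 1 1⟩
  P = {1,7}:  v_{1} + v_{7} = v_{3} + v_{4}  →  sig = ⟨2 | 1 1⟩
  P = {0,7}:  v_{0} + v_{7} = v_{3} + 2·v_{4}  →  sig = ⟨2 | 1 2⟩
  P = {3,4,5}:  v_{3} + v_{4} + v_{5} = 0  →  sig = ⟨3 | 0⟩
  P = {0,3,5}:  v_{0} + v_{3} + v_{5} = v_{1}  →  sig = ⟨3 | 1⟩

so the primitive-relation signature multiset is
{ ⟨2 | 0⟩,  ⟨2 | 1⟩ ×6,  ⟨2 | 1 1⟩ ×2,  ⟨2 | 1 2⟩,  ⟨3 | 0⟩,  ⟨3 | 1⟩ }


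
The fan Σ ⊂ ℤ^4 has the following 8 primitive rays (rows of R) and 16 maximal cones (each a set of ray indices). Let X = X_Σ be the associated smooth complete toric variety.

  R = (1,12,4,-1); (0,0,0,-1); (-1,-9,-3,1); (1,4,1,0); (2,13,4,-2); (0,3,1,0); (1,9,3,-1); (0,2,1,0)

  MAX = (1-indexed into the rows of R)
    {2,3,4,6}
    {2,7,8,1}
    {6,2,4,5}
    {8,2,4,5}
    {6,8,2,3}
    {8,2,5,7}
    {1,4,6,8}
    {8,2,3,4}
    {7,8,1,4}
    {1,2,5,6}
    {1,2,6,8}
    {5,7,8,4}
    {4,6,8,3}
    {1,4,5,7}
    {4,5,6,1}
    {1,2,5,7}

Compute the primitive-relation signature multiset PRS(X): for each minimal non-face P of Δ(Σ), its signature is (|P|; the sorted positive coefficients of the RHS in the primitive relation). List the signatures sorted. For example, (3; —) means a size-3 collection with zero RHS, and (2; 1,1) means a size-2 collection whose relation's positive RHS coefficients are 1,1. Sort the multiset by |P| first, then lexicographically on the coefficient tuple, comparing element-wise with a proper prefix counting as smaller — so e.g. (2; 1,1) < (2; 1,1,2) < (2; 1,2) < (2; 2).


The 9 primitive collections of Σ (r=8, n=4):

  P={3,7}:  v_{3} + v_{7} = 0 ; sig = (2; —)
  P={1,3}:  v_{1} + v_{3} = v_{6} ; sig = (2; 1)
  P={6,7}:  v_{6} + v_{7} = v_{1} ; sig = (2; 1)
  P={3,5}:  v_{3} + v_{5} = v_{2} + v_{4} ; sig = (2; 1,1)
  P={2,4,7}:  v_{2} + v_{4} + v_{7} = v_{5} ; sig = (3; 1)
  P={1,2,4}:  v_{1} + v_{2} + v_{4} = v_{5} + v_{6} ; sig = (3; 1,1)
  P={5,6,8}:  v_{5} + v_{6} + v_{8} = 2·v_{7} ; sig = (3; 2)
  P={1,5,8}:  v_{1} + v_{5} + v_{8} = 3·v_{7} ; sig = (3; 3)
  P={2,4,6,8}:  v_{2} + v_{4} + v_{6} + v_{8} = v_{7} ; sig = (4; 1)

Sorted signature multiset PRS(X):
    |P|=2: 4 collections, coeffs (), (1), (1), (1,1)
    |P|=3: 4 collections, coeffs (1), (1,1), (2), (3)
    |P|=4: 1 collection, coeffs (1)


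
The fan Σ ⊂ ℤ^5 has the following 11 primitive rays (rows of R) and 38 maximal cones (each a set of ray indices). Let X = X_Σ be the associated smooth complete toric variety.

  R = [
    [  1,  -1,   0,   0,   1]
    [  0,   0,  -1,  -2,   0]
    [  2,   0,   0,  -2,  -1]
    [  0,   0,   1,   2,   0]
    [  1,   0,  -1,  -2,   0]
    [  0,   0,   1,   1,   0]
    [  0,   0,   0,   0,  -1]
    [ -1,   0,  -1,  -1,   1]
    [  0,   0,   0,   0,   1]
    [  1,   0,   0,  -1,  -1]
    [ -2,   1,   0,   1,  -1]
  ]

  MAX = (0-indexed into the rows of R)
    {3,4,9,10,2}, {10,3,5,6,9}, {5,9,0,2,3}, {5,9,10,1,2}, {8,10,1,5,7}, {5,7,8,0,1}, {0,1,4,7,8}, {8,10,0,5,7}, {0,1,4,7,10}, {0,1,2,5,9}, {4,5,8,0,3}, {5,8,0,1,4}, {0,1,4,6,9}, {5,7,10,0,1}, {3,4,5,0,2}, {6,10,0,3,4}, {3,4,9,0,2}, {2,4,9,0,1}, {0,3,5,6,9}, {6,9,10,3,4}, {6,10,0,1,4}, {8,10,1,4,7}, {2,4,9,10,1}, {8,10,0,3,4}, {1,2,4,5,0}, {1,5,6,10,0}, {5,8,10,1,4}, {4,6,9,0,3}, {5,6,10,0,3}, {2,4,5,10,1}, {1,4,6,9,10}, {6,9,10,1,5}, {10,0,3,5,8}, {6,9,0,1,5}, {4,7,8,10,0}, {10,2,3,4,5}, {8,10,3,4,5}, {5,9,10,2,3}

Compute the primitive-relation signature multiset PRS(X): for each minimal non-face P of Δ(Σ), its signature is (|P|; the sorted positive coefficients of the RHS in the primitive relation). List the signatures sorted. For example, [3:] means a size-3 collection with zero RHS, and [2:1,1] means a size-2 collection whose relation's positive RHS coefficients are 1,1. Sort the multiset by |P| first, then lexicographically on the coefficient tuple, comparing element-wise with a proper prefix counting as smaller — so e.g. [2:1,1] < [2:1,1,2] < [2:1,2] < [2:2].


16 collections generate NE(X_Σ); each relation:

  P = {1,3}:  v_{1} + v_{3} = 0 ; sig = [2:]
  P = {6,8}:  v_{6} + v_{8} = 0 ; sig = [2:]
  P = {7,9}:  v_{7} + v_{9} = v_{1} ; sig = [2:1]
  P = {8,9}:  v_{8} + v_{9} = v_{4} + v_{5} ; sig = [2:1,1]
  P = {2,7}:  v_{2} + v_{7} = v_{1} + v_{4} + v_{5} ; sig = [2:1,1,1]
  P = {3,7}:  v_{3} + v_{7} = v_{0} + v_{8} + v_{10} ; sig = [2:1,1,1]
  P = {6,7}:  v_{6} + v_{7} = v_{0} + v_{1} + v_{10} ; sig = [2:1,1,1]
  P = {2,6}:  v_{2} + v_{6} = 2·v_{9} ; sig = [2:2]
  P = {2,8}:  v_{2} + v_{8} = 2·v_{4} + 2·v_{5} ; sig = [2:2,2]
  P = {0,2,10}:  v_{0} + v_{2} + v_{10} = v_{9} ; sig = [3:1]
  P = {0,9,10}:  v_{0} + v_{9} + v_{10} = v_{6} ; sig = [3:1]
  P = {4,5,6}:  v_{4} + v_{5} + v_{6} = v_{9} ; sig = [3:1]
  P = {4,5,9}:  v_{4} + v_{5} + v_{9} = v_{2} ; sig = [3:1]
  P = {4,5,7}:  v_{4} + v_{5} + v_{7} = v_{1} + v_{8} ; sig = [3:1,1]
  P = {0,4,5,10}:  v_{0} + v_{4} + v_{5} + v_{10} = 0 ; sig = [4:]
  P = {0,1,8,10}:  v_{0} + v_{1} + v_{8} + v_{10} = v_{7} ; sig = [4:1]

Sorted signature multiset PRS(X):
    [2:]
    [2:]
    [2:1]
    [2:1,1]
    [2:1,1,1]
    [2:1,1,1]
    [2:1,1,1]
    [2:2]
    [2:2,2]
    [3:1]
    [3:1]
    [3:1]
    [3:1]
    [3:1,1]
    [4:]
    [4:1]


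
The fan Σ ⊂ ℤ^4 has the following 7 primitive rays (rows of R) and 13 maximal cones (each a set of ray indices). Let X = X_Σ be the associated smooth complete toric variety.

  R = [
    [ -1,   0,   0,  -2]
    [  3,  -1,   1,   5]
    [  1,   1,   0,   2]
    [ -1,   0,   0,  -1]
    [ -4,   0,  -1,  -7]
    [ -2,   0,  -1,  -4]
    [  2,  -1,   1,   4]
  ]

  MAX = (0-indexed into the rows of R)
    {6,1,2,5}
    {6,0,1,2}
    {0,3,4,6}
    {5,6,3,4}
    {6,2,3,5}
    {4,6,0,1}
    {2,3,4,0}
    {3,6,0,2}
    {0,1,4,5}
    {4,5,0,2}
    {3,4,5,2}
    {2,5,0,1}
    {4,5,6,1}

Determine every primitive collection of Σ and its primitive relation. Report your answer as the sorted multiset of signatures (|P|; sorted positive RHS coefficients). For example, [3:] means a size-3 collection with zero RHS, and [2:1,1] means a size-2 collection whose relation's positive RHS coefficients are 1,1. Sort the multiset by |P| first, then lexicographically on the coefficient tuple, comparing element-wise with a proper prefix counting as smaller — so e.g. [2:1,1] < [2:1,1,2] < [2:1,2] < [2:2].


5 minimal non-faces of Δ(Σ) (on 7 rays):

  P={1,3}:  v_{1} + v_{3} = v_{6} ; sig = [2:1]
  P={1,2,4}:  v_{1} + v_{2} + v_{4} = 0 ; sig = [3:]
  P={0,3,5}:  v_{0} + v_{3} + v_{5} = v_{4} ; sig = [3:1]
  P={2,4,6}:  v_{2} + v_{4} + v_{6} = v_{3} ; sig = [3:1]
  P={0,5,6}:  v_{0} + v_{5} + v_{6} = v_{1} + v_{4} ; sig = [3:1,1]

Hence PRS(X_Σ) =
{ [2:1],  [3:],  [3:1] ×2,  [3:1,1] }


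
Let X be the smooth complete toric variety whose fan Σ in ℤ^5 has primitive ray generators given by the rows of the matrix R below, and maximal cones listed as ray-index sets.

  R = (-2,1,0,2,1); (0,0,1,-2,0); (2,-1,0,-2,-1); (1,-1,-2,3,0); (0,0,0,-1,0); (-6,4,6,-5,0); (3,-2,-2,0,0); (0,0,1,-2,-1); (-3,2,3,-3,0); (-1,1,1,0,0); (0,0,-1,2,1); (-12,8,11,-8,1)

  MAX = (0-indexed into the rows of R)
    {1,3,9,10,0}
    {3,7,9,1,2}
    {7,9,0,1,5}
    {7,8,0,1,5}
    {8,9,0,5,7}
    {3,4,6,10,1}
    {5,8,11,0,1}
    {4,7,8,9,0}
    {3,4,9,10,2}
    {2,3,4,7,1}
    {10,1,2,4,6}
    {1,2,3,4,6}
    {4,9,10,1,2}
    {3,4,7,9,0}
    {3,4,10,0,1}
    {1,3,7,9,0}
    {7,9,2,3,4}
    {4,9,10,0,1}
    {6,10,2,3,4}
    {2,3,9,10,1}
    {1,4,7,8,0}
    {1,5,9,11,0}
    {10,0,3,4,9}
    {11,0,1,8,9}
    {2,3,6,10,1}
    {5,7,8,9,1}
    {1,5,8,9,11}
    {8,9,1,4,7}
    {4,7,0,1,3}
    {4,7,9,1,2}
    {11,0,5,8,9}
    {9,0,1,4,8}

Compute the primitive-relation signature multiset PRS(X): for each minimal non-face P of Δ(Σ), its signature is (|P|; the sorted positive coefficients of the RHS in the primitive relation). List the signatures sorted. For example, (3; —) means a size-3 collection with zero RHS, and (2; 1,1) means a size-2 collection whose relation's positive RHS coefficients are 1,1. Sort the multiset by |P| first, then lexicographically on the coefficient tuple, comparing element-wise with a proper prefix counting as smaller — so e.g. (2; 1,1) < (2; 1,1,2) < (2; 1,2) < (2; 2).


Δ(Σ) — 12 vertices, 25 min non-faces:

  • {0,2}:  v_{0} + v_{2} = 0 — sig = (2; —)
  • {7,10}:  v_{7} + v_{10} = 0 — sig = (2; —)
  • {3,8}:  v_{3} + v_{8} = v_{0} + v_{7} — sig = (2; 1,1)
  • {5,6}:  v_{5} + v_{6} = v_{1} + v_{8} — sig = (2; 1,1)
  • {6,8}:  v_{6} + v_{8} = v_{1} + v_{4} — sig = (2; 1,1)
  • {6,9}:  v_{6} + v_{9} = v_{2} + v_{10} — sig = (2; 1,1)
  • {0,6}:  v_{0} + v_{6} = v_{1} + v_{3} + v_{4} + v_{10} — sig = (2; 1,1,1,1)
  • {2,5}:  v_{2} + v_{5} = v_{1} + v_{7} + v_{8} + v_{9} — sig = (2; 1,1,1,1)
  • {2,8}:  v_{2} + v_{8} = v_{1} + v_{4} + v_{7} + v_{9} — sig = (2; 1,1,1,1)
  • {2,11}:  v_{2} + v_{11} = v_{1} + v_{5} + v_{8} + v_{9} — sig = (2; 1,1,1,1)
  • {5,10}:  v_{5} + v_{10} = v_{0} + v_{1} + v_{8} + v_{9} — sig = (2; 1,1,1,1)
  • {6,7}:  v_{6} + v_{7} = v_{1} + v_{2} + v_{3} + v_{4} — sig = (2; 1,1,1,1)
  • {8,10}:  v_{8} + v_{10} = v_{0} + v_{1} + v_{4} + v_{9} — sig = (2; 1,1,1,1)
  • {3,11}:  v_{3} + v_{11} = 2·v_{0} + v_{1} + v_{5} + v_{7} + v_{9} — sig = (2; 1,1,1,1,2)
  • {4,11}:  v_{4} + v_{11} = v_{0} + v_{1} + 3·v_{8} + v_{9} — sig = (2; 1,1,1,3)
  • {3,5}:  v_{3} + v_{5} = 2·v_{0} + v_{1} + 2·v_{7} + v_{9} — sig = (2; 1,1,2,2)
  • {6,11}:  v_{6} + v_{11} = v_{0} + 2·v_{1} + 2·v_{8} + v_{9} — sig = (2; 1,1,2,2)
  • {4,5}:  v_{4} + v_{5} = 2·v_{8} — sig = (2; 2)
  • {7,11}:  v_{7} + v_{11} = 2·v_{5} — sig = (2; 2)
  • {10,11}:  v_{10} + v_{11} = 2·v_{0} + 2·v_{1} + 2·v_{8} + 2·v_{9} — sig = (2; 2,2,2,2)
  • {1,3,4,9}:  v_{1} + v_{3} + v_{4} + v_{9} = 0 — sig = (4; —)
  • {0,1,4,7,9}:  v_{0} + v_{1} + v_{4} + v_{7} + v_{9} = v_{8} — sig = (5; 1)
  • {0,1,5,8,9}:  v_{0} + v_{1} + v_{5} + v_{8} + v_{9} = v_{11} — sig = (5; 1)
  • {0,1,7,8,9}:  v_{0} + v_{1} + v_{7} + v_{8} + v_{9} = v_{5} — sig = (5; 1)
  • {1,2,3,4,10}:  v_{1} + v_{2} + v_{3} + v_{4} + v_{10} = v_{6} — sig = (5; 1)

Sorted signature multiset PRS(X):
    |P|=2: 20 collections, coeffs (), (), (1,1), (1,1), (1,1), (1,1), (1,1,1,1), (1,1,1,1), (1,1,1,1), (1,1,1,1), (1,1,1,1), (1,1,1,1), (1,1,1,1), (1,1,1,1,2), (1,1,1,3), (1,1,2,2), (1,1,2,2), (2), (2), (2,2,2,2)
    |P|=4: 1 collection, coeffs ()
    |P|=5: 4 collections, coeffs (1), (1), (1), (1)


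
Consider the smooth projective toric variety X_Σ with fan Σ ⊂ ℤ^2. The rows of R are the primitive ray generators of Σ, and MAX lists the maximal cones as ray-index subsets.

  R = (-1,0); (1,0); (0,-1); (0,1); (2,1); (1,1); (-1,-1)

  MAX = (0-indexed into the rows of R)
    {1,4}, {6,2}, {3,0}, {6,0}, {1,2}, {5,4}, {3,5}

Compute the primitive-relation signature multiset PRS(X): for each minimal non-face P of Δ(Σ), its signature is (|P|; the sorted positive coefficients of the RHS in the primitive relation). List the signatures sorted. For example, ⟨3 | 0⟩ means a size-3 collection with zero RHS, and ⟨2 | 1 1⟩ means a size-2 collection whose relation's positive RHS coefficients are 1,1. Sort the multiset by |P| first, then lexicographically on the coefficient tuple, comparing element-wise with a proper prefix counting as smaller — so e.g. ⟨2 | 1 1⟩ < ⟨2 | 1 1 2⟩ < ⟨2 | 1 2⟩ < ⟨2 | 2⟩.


Σ has 14 primitive collections:

  P = {0,1}:  v_{0} + v_{1} = 0  so sig = ⟨2 | 0⟩
  P = {2,3}:  v_{2} + v_{3} = 0  so sig = ⟨2 | 0⟩
  P = {5,6}:  v_{5} + v_{6} = 0  so sig = ⟨2 | 0⟩
  P = {0,2}:  v_{0} + v_{2} = v_{6}  so sig = ⟨2 | 1⟩
  P = {0,4}:  v_{0} + v_{4} = v_{5}  so sig = ⟨2 | 1⟩
  P = {0,5}:  v_{0} + v_{5} = v_{3}  so sig = ⟨2 | 1⟩
  P = {1,3}:  v_{1} + v_{3} = v_{5}  so sig = ⟨2 | 1⟩
  P = {1,5}:  v_{1} + v_{5} = v_{4}  so sig = ⟨2 | 1⟩
  P = {1,6}:  v_{1} + v_{6} = v_{2}  so sig = ⟨2 | 1⟩
  P = {2,5}:  v_{2} + v_{5} = v_{1}  so sig = ⟨2 | 1⟩
  P = {3,6}:  v_{3} + v_{6} = v_{0}  so sig = ⟨2 | 1⟩
  P = {4,6}:  v_{4} + v_{6} = v_{1}  so sig = ⟨2 | 1⟩
  P = {2,4}:  v_{2} + v_{4} = 2·v_{1}  so sig = ⟨2 | 2⟩
  P = {3,4}:  v_{3} + v_{4} = 2·v_{5}  so sig = ⟨2 | 2⟩

so the primitive-relation signature multiset is
[⟨2 | 0⟩, ⟨2 | 0⟩, ⟨2 | 0⟩, ⟨2 | 1⟩, ⟨2 | 1⟩, ⟨2 | 1⟩, ⟨2 | 1⟩, ⟨2 | 1⟩, ⟨2 | 1⟩, ⟨2 | 1⟩, ⟨2 | 1⟩, ⟨2 | 1⟩, ⟨2 | 2⟩, ⟨2 | 2⟩]


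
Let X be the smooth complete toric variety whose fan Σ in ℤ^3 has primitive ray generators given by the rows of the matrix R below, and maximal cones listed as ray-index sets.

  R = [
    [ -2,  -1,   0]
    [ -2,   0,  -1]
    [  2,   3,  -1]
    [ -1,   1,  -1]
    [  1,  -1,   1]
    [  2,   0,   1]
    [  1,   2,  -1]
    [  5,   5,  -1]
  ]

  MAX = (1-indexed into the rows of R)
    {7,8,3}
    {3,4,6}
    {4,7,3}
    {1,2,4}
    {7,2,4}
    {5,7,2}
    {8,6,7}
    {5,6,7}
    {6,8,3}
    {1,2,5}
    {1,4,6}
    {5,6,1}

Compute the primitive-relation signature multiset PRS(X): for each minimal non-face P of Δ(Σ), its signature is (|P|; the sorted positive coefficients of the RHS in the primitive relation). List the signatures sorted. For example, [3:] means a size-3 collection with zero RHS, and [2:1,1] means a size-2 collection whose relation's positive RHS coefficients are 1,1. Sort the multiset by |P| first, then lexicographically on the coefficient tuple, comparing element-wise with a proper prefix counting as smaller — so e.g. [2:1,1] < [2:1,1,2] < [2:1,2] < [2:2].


Primitive collections (12):

  P={2,6}:  v_{2} + v_{6} = 0 ; sig = [2:]
  P={4,5}:  v_{4} + v_{5} = 0 ; sig = [2:]
  P={1,7}:  v_{1} + v_{7} = v_{4} ; sig = [2:1]
  P={2,3}:  v_{2} + v_{3} = v_{4} + v_{7} ; sig = [2:1,1]
  P={2,8}:  v_{2} + v_{8} = v_{3} + v_{7} ; sig = [2:1,1]
  P={3,5}:  v_{3} + v_{5} = v_{6} + v_{7} ; sig = [2:1,1]
  P={1,8}:  v_{1} + v_{8} = v_{3} + v_{4} + v_{6} ; sig = [2:1,1,1]
  P={1,3}:  v_{1} + v_{3} = 2·v_{4} + v_{6} ; sig = [2:1,2]
  P={4,8}:  v_{4} + v_{8} = 2·v_{3} ; sig = [2:2]
  P={5,8}:  v_{5} + v_{8} = 2·v_{6} + 2·v_{7} ; sig = [2:2,2]
  P={3,6,7}:  v_{3} + v_{6} + v_{7} = v_{8} ; sig = [3:1]
  P={4,6,7}:  v_{4} + v_{6} + v_{7} = v_{3} ; sig = [3:1]

Signatures (|P|; sorted positive RHS coefficients), sorted:
    [2:]
    [2:]
    [2:1]
    [2:1,1]
    [2:1,1]
    [2:1,1]
    [2:1,1,1]
    [2:1,2]
    [2:2]
    [2:2,2]
    [3:1]
    [3:1]


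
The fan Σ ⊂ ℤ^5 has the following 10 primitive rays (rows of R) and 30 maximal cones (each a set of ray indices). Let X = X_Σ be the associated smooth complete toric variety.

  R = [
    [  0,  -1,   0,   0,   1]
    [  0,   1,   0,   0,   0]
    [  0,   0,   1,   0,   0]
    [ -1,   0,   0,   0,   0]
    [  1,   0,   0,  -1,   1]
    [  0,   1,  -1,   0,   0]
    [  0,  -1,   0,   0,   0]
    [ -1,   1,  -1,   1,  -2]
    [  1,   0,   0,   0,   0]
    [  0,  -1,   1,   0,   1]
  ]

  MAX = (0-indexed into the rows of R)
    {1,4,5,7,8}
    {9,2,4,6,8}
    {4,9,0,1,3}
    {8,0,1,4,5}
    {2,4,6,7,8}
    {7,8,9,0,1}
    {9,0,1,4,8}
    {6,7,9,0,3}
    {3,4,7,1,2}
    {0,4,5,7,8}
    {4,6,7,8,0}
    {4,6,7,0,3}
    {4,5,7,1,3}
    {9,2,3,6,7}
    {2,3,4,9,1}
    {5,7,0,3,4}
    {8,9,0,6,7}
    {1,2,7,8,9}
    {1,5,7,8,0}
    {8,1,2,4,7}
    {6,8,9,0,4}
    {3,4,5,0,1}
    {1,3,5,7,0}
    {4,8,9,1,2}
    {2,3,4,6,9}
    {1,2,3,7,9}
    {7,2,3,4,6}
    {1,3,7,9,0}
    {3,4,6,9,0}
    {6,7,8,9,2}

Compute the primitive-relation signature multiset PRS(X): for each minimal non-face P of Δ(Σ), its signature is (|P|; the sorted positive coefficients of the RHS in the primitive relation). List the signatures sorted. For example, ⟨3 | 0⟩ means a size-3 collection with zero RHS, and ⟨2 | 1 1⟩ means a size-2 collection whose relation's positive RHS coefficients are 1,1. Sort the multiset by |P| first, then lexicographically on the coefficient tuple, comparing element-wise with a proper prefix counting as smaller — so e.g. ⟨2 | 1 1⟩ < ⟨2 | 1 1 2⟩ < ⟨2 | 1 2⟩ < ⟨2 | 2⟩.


8 minimal non-faces of Δ(Σ) (on 10 rays):

  {1,6}:  v_{1} + v_{6} = 0 — sig = ⟨2 | 0⟩
  {3,8}:  v_{3} + v_{8} = 0 — sig = ⟨2 | 0⟩
  {0,2}:  v_{0} + v_{2} = v_{9} — sig = ⟨2 | 1⟩
  {2,5}:  v_{2} + v_{5} = v_{1} — sig = ⟨2 | 1⟩
  {5,9}:  v_{5} + v_{9} = v_{0} + v_{1} — sig = ⟨2 | 1 1⟩
  {5,6}:  v_{5} + v_{6} = v_{0} + v_{4} + v_{7} — sig = ⟨2 | 1 1 1⟩
  {4,7,9}:  v_{4} + v_{7} + v_{9} = 0 — sig = ⟨3 | 0⟩
  {0,1,4,7}:  v_{0} + v_{1} + v_{4} + v_{7} = v_{5} — sig = ⟨4 | 1⟩

Hence PRS(X_Σ) =
[⟨2 | 0⟩, ⟨2 | 0⟩, ⟨2 | 1⟩, ⟨2 | 1⟩, ⟨2 | 1 1⟩, ⟨2 | 1 1 1⟩, ⟨3 | 0⟩, ⟨4 | 1⟩]


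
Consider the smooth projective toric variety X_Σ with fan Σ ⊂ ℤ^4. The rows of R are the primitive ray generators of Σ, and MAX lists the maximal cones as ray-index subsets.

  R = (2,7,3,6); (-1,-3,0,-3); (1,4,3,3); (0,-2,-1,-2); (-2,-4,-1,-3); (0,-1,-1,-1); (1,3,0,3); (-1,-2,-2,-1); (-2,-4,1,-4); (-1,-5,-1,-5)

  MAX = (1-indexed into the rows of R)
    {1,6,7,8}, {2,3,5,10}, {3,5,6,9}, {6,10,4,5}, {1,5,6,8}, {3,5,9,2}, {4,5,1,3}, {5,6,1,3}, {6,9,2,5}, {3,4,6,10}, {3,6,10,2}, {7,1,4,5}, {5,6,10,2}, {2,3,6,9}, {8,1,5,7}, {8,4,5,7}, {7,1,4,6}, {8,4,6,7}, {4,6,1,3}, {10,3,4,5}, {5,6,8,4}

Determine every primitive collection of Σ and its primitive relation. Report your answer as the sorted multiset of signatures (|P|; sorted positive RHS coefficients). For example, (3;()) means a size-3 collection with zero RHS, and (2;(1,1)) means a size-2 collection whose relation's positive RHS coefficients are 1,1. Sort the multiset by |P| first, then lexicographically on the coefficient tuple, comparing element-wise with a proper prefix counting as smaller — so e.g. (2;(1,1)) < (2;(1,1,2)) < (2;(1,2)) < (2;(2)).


Minimal non-faces — 20 found among 10 rays, 21 max cones:

  • {2,7}:  v_{2} + v_{7} = 0 — sig = (2;())
  • {1,2}:  v_{1} + v_{2} = v_{3} — sig = (2;(1))
  • {2,4}:  v_{2} + v_{4} = v_{10} — sig = (2;(1))
  • {3,7}:  v_{3} + v_{7} = v_{1} — sig = (2;(1))
  • {7,10}:  v_{7} + v_{10} = v_{4} — sig = (2;(1))
  • {1,10}:  v_{1} + v_{10} = v_{3} + v_{4} — sig = (2;(1,1))
  • {2,8}:  v_{2} + v_{8} = v_{5} + v_{6} — sig = (2;(1,1))
  • {3,8}:  v_{3} + v_{8} = v_{1} + v_{5} + v_{6} — sig = (2;(1,1,1))
  • {7,9}:  v_{7} + v_{9} = v_{3} + v_{5} + v_{6} — sig = (2;(1,1,1))
  • {8,10}:  v_{8} + v_{10} = v_{4} + v_{5} + v_{6} — sig = (2;(1,1,1))
  • {1,9}:  v_{1} + v_{9} = 2·v_{3} + v_{5} + v_{6} — sig = (2;(1,1,2))
  • {8,9}:  v_{8} + v_{9} = v_{3} + 2·v_{5} + 2·v_{6} — sig = (2;(1,2,2))
  • {4,9}:  v_{4} + v_{9} = 2·v_{2} — sig = (2;(2))
  • {9,10}:  v_{9} + v_{10} = 3·v_{2} — sig = (2;(3))
  • {1,4,8}:  v_{1} + v_{4} + v_{8} = v_{7} — sig = (3;(1))
  • {5,6,7}:  v_{5} + v_{6} + v_{7} = v_{8} — sig = (3;(1))
  • {1,4,5,6}:  v_{1} + v_{4} + v_{5} + v_{6} = 0 — sig = (4;())
  • {2,3,5,6}:  v_{2} + v_{3} + v_{5} + v_{6} = v_{9} — sig = (4;(1))
  • {3,4,5,6}:  v_{3} + v_{4} + v_{5} + v_{6} = v_{2} — sig = (4;(1))
  • {3,5,6,10}:  v_{3} + v_{5} + v_{6} + v_{10} = 2·v_{2} — sig = (4;(2))

Signatures (|P|; sorted positive RHS coefficients), sorted:
    (2;())
    (2;(1))
    (2;(1))
    (2;(1))
    (2;(1))
    (2;(1,1))
    (2;(1,1))
    (2;(1,1,1))
    (2;(1,1,1))
    (2;(1,1,1))
    (2;(1,1,2))
    (2;(1,2,2))
    (2;(2))
    (2;(3))
    (3;(1))
    (3;(1))
    (4;())
    (4;(1))
    (4;(1))
    (4;(2))


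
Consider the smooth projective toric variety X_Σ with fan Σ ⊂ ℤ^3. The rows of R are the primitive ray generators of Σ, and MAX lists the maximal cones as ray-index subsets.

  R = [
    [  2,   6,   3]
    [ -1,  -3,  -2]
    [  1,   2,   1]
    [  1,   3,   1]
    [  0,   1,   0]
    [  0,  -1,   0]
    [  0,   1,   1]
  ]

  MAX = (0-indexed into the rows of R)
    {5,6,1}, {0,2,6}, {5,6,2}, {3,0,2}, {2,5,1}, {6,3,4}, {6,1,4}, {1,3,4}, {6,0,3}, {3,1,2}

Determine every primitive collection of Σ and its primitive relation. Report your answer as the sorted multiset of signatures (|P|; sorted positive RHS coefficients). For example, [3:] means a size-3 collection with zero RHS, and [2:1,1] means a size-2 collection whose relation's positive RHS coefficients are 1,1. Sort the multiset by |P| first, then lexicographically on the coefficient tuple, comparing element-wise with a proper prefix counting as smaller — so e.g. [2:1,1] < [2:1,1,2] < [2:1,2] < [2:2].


Δ(Σ) — 7 vertices, 9 min non-faces:

  P={4,5}:  v_{4} + v_{5} = 0  ⇒ sig = [2:]
  P={0,1}:  v_{0} + v_{1} = v_{3}  ⇒ sig = [2:1]
  P={2,4}:  v_{2} + v_{4} = v_{3}  ⇒ sig = [2:1]
  P={3,5}:  v_{3} + v_{5} = v_{2}  ⇒ sig = [2:1]
  P={0,4}:  v_{0} + v_{4} = 2·v_{3} + v_{6}  ⇒ sig = [2:1,2]
  P={0,5}:  v_{0} + v_{5} = 2·v_{2} + v_{6}  ⇒ sig = [2:1,2]
  P={1,2,6}:  v_{1} + v_{2} + v_{6} = 0  ⇒ sig = [3:]
  P={1,3,6}:  v_{1} + v_{3} + v_{6} = v_{4}  ⇒ sig = [3:1]
  P={2,3,6}:  v_{2} + v_{3} + v_{6} = v_{0}  ⇒ sig = [3:1]

Hence PRS(X_Σ) =
    |P|=2: 6 collections, coeffs (), (1), (1), (1), (1,2), (1,2)
    |P|=3: 3 collections, coeffs (), (1), (1)


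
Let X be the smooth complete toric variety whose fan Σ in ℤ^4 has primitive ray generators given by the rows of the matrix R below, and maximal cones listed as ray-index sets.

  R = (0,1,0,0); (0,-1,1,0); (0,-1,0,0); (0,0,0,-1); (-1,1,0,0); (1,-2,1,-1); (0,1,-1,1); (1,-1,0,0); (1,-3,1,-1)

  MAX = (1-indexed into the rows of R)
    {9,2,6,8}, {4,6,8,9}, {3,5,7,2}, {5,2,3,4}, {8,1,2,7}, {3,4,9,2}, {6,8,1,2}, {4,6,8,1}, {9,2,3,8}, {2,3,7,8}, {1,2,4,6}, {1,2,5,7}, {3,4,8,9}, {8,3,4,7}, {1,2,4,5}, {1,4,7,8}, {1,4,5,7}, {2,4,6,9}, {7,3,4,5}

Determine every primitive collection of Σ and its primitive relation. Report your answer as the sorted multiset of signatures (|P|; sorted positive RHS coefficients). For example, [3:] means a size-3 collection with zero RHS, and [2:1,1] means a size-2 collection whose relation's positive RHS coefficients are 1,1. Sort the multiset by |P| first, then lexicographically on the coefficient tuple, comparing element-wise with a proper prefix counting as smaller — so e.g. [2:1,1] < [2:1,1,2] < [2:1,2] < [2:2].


The 10 primitive collections of Σ (r=9, n=4):

  P = {1,3}:  v_{1} + v_{3} = 0 — sig = [2:]
  P = {5,8}:  v_{5} + v_{8} = 0 — sig = [2:]
  P = {1,9}:  v_{1} + v_{9} = v_{6} — sig = [2:1]
  P = {3,6}:  v_{3} + v_{6} = v_{9} — sig = [2:1]
  P = {6,7}:  v_{6} + v_{7} = v_{8} — sig = [2:1]
  P = {5,6}:  v_{5} + v_{6} = v_{2} + v_{4} — sig = [2:1,1]
  P = {7,9}:  v_{7} + v_{9} = v_{3} + v_{8} — sig = [2:1,1]
  P = {5,9}:  v_{5} + v_{9} = v_{2} + v_{3} + v_{4} — sig = [2:1,1,1]
  P = {2,4,7}:  v_{2} + v_{4} + v_{7} = 0 — sig = [3:]
  P = {2,4,8}:  v_{2} + v_{4} + v_{8} = v_{6} — sig = [3:1]

so the primitive-relation signature multiset is
[[2:], [2:], [2:1], [2:1], [2:1], [2:1,1], [2:1,1], [2:1,1,1], [3:], [3:1]]


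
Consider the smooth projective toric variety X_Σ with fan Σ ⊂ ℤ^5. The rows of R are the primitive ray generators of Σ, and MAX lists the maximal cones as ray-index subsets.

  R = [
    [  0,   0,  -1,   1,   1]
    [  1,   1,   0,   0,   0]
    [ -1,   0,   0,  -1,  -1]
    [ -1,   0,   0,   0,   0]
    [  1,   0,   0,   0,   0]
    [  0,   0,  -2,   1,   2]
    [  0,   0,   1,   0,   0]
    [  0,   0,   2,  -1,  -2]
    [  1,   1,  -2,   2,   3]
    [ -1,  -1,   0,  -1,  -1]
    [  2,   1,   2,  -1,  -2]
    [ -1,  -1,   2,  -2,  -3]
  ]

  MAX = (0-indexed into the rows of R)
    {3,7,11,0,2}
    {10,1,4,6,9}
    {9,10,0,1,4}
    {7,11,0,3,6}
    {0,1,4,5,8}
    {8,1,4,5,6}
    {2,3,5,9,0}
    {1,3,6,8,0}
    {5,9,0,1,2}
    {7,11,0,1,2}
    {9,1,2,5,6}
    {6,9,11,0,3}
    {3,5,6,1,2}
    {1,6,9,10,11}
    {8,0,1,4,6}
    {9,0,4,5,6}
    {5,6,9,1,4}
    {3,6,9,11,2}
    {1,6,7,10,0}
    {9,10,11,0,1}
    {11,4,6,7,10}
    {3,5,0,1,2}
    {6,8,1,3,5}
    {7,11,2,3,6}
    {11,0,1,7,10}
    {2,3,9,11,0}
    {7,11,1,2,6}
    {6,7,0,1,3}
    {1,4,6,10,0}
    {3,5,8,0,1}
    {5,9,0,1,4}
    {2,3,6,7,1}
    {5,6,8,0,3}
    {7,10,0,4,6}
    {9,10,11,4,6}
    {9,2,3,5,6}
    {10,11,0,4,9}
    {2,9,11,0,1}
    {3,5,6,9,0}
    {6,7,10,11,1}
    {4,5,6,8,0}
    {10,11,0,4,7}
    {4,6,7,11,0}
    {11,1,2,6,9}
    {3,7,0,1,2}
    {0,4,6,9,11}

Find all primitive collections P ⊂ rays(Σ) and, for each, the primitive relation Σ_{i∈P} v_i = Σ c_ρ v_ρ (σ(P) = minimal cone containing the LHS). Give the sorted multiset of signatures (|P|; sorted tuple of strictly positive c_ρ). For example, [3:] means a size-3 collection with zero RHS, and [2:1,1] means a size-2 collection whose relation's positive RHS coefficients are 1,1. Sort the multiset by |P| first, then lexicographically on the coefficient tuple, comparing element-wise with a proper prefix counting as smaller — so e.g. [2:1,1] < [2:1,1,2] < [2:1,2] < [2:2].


Δ(Σ) — 12 vertices, 23 min non-faces:

  • {3,4}:  v_{3} + v_{4} = 0 ; sig = [2:]
  • {5,7}:  v_{5} + v_{7} = 0 ; sig = [2:]
  • {8,11}:  v_{8} + v_{11} = 0 ; sig = [2:]
  • {5,11}:  v_{5} + v_{11} = v_{9} ; sig = [2:1]
  • {7,9}:  v_{7} + v_{9} = v_{11} ; sig = [2:1]
  • {8,9}:  v_{8} + v_{9} = v_{5} ; sig = [2:1]
  • {2,4}:  v_{2} + v_{4} = v_{1} + v_{9} ; sig = [2:1,1]
  • {3,10}:  v_{3} + v_{10} = v_{1} + v_{7} ; sig = [2:1,1]
  • {5,10}:  v_{5} + v_{10} = v_{1} + v_{4} ; sig = [2:1,1]
  • {2,8}:  v_{2} + v_{8} = v_{1} + v_{3} + v_{5} ; sig = [2:1,1,1]
  • {7,8}:  v_{7} + v_{8} = v_{0} + v_{1} + v_{6} ; sig = [2:1,1,1]
  • {8,10}:  v_{8} + v_{10} = v_{0} + 2·v_{1} + v_{4} + v_{6} ; sig = [2:1,1,1,2]
  • {2,10}:  v_{2} + v_{10} = 2·v_{1} + v_{11} ; sig = [2:1,2]
  • {0,2,6}:  v_{0} + v_{2} + v_{6} = v_{3} ; sig = [3:1]
  • {1,3,9}:  v_{1} + v_{3} + v_{9} = v_{2} ; sig = [3:1]
  • {1,4,7}:  v_{1} + v_{4} + v_{7} = v_{10} ; sig = [3:1]
  • {1,3,11}:  v_{1} + v_{3} + v_{11} = v_{2} + v_{7} ; sig = [3:1,1]
  • {1,4,11}:  v_{1} + v_{4} + v_{11} = v_{9} + v_{10} ; sig = [3:1,1]
  • {0,1,6,9}:  v_{0} + v_{1} + v_{6} + v_{9} = 0 ; sig = [4:]
  • {0,1,5,6}:  v_{0} + v_{1} + v_{5} + v_{6} = v_{8} ; sig = [4:1]
  • {0,1,6,11}:  v_{0} + v_{1} + v_{6} + v_{11} = v_{7} ; sig = [4:1]
  • {0,6,9,10}:  v_{0} + v_{6} + v_{9} + v_{10} = v_{4} + v_{7} ; sig = [4:1,1]
  • {0,6,10,11}:  v_{0} + v_{6} + v_{10} + v_{11} = v_{4} + 2·v_{7} ; sig = [4:1,2]

so the primitive-relation signature multiset is
[[2:], [2:], [2:], [2:1], [2:1], [2:1], [2:1,1], [2:1,1], [2:1,1], [2:1,1,1], [2:1,1,1], [2:1,1,1,2], [2:1,2], [3:1], [3:1], [3:1], [3:1,1], [3:1,1], [4:], [4:1], [4:1], [4:1,1], [4:1,2]]


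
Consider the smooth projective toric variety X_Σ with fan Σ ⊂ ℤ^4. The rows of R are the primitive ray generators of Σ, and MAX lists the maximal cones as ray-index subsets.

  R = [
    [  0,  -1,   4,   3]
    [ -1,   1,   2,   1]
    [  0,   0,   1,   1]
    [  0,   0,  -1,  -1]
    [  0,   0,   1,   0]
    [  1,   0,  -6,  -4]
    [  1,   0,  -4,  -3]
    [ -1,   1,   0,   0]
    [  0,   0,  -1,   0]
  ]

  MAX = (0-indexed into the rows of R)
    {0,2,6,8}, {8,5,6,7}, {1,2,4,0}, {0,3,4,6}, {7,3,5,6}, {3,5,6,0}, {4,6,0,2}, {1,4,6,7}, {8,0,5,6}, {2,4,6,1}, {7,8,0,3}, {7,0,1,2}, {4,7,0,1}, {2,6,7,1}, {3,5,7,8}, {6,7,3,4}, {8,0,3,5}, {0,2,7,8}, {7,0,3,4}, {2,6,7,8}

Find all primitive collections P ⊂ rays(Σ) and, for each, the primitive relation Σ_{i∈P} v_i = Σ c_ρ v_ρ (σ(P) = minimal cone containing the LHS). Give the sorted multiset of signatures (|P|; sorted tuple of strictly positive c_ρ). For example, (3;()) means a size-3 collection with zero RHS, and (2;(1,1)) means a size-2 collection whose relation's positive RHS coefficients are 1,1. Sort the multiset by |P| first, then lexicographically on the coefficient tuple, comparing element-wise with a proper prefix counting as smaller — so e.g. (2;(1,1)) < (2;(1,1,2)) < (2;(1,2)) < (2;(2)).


12 minimal non-faces of Δ(Σ) (on 9 rays):

  P={2,3}:  v_{2} + v_{3} = 0  ⟹  sig = (2;())
  P={4,8}:  v_{4} + v_{8} = 0  ⟹  sig = (2;())
  P={1,3}:  v_{1} + v_{3} = v_{4} + v_{7}  ⟹  sig = (2;(1,1))
  P={1,5}:  v_{1} + v_{5} = v_{6} + v_{7}  ⟹  sig = (2;(1,1))
  P={1,8}:  v_{1} + v_{8} = v_{2} + v_{7}  ⟹  sig = (2;(1,1))
  P={2,5}:  v_{2} + v_{5} = v_{6} + v_{8}  ⟹  sig = (2;(1,1))
  P={4,5}:  v_{4} + v_{5} = v_{3} + v_{6}  ⟹  sig = (2;(1,1))
  P={0,6,7}:  v_{0} + v_{6} + v_{7} = 0  ⟹  sig = (3;())
  P={2,4,7}:  v_{2} + v_{4} + v_{7} = v_{1}  ⟹  sig = (3;(1))
  P={3,6,8}:  v_{3} + v_{6} + v_{8} = v_{5}  ⟹  sig = (3;(1))
  P={0,1,6}:  v_{0} + v_{1} + v_{6} = v_{2} + v_{4}  ⟹  sig = (3;(1,1))
  P={0,5,7}:  v_{0} + v_{5} + v_{7} = v_{3} + v_{8}  ⟹  sig = (3;(1,1))

Sorted signature multiset PRS(X):
    (2;())
    (2;())
    (2;(1,1))
    (2;(1,1))
    (2;(1,1))
    (2;(1,1))
    (2;(1,1))
    (3;())
    (3;(1))
    (3;(1))
    (3;(1,1))
    (3;(1,1))


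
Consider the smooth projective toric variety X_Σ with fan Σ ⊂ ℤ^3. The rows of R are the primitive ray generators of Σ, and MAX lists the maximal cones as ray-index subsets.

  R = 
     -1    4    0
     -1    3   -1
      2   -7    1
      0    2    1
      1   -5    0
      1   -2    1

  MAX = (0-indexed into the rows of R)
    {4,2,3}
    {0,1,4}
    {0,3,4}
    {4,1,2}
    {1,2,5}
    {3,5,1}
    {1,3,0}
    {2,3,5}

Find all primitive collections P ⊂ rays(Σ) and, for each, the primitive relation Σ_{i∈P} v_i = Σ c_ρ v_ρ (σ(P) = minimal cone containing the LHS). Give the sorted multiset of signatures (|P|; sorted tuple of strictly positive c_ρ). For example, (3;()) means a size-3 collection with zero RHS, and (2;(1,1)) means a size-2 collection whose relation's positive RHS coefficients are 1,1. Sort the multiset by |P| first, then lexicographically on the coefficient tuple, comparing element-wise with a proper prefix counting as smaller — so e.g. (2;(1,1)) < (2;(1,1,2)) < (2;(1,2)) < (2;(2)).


Σ has 5 primitive collections:

  P={0,5}:  v_{0} + v_{5} = v_{3}  ⇒ sig = (2;(1))
  P={4,5}:  v_{4} + v_{5} = v_{2}  ⇒ sig = (2;(1))
  P={0,2}:  v_{0} + v_{2} = v_{3} + v_{4}  ⇒ sig = (2;(1,1))
  P={1,3,4}:  v_{1} + v_{3} + v_{4} = 0  ⇒ sig = (3;())
  P={1,2,3}:  v_{1} + v_{2} + v_{3} = v_{5}  ⇒ sig = (3;(1))

so the primitive-relation signature multiset is
[(2;(1)), (2;(1)), (2;(1,1)), (3;()), (3;(1))]


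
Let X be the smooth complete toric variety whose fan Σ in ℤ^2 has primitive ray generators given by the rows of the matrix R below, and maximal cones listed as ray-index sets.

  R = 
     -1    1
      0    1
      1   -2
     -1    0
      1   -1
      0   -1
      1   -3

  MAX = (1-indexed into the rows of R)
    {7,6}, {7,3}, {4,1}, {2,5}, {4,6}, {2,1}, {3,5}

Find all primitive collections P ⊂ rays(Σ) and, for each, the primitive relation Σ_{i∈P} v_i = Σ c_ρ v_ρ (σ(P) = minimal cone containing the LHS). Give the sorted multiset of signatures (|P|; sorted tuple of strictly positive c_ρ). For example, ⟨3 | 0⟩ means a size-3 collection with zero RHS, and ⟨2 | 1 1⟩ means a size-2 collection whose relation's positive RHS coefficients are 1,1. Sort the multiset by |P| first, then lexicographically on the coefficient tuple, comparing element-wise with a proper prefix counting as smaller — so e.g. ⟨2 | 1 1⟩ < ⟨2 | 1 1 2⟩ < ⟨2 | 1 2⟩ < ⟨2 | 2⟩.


Δ(Σ) — 7 vertices, 14 min non-faces:

  {1,5}:  v_{1} + v_{5} = 0  ⇒ sig = ⟨2 | 0⟩
  {2,6}:  v_{2} + v_{6} = 0  ⇒ sig = ⟨2 | 0⟩
  {1,3}:  v_{1} + v_{3} = v_{6}  ⇒ sig = ⟨2 | 1⟩
  {1,6}:  v_{1} + v_{6} = v_{4}  ⇒ sig = ⟨2 | 1⟩
  {2,3}:  v_{2} + v_{3} = v_{5}  ⇒ sig = ⟨2 | 1⟩
  {2,4}:  v_{2} + v_{4} = v_{1}  ⇒ sig = ⟨2 | 1⟩
  {2,7}:  v_{2} + v_{7} = v_{3}  ⇒ sig = ⟨2 | 1⟩
  {3,6}:  v_{3} + v_{6} = v_{7}  ⇒ sig = ⟨2 | 1⟩
  {4,5}:  v_{4} + v_{5} = v_{6}  ⇒ sig = ⟨2 | 1⟩
  {5,6}:  v_{5} + v_{6} = v_{3}  ⇒ sig = ⟨2 | 1⟩
  {1,7}:  v_{1} + v_{7} = 2·v_{6}  ⇒ sig = ⟨2 | 2⟩
  {3,4}:  v_{3} + v_{4} = 2·v_{6}  ⇒ sig = ⟨2 | 2⟩
  {5,7}:  v_{5} + v_{7} = 2·v_{3}  ⇒ sig = ⟨2 | 2⟩
  {4,7}:  v_{4} + v_{7} = 3·v_{6}  ⇒ sig = ⟨2 | 3⟩

Signatures (|P|; sorted positive RHS coefficients), sorted:
    ⟨2 | 0⟩
    ⟨2 | 0⟩
    ⟨2 | 1⟩
    ⟨2 | 1⟩
    ⟨2 | 1⟩
    ⟨2 | 1⟩
    ⟨2 | 1⟩
    ⟨2 | 1⟩
    ⟨2 | 1⟩
    ⟨2 | 1⟩
    ⟨2 | 2⟩
    ⟨2 | 2⟩
    ⟨2 | 2⟩
    ⟨2 | 3⟩
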